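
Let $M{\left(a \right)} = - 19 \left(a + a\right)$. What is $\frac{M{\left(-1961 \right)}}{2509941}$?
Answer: $\frac{74518}{2509941} \approx 0.029689$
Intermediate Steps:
$M{\left(a \right)} = - 38 a$ ($M{\left(a \right)} = - 19 \cdot 2 a = - 38 a$)
$\frac{M{\left(-1961 \right)}}{2509941} = \frac{\left(-38\right) \left(-1961\right)}{2509941} = 74518 \cdot \frac{1}{2509941} = \frac{74518}{2509941}$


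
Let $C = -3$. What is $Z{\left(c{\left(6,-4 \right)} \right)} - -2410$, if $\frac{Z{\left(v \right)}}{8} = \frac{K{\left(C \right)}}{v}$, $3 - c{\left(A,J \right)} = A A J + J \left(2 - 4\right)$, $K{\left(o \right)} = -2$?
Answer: $\frac{334974}{139} \approx 2409.9$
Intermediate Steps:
$c{\left(A,J \right)} = 3 + 2 J - J A^{2}$ ($c{\left(A,J \right)} = 3 - \left(A A J + J \left(2 - 4\right)\right) = 3 - \left(A^{2} J + J \left(-2\right)\right) = 3 - \left(J A^{2} - 2 J\right) = 3 - \left(- 2 J + J A^{2}\right) = 3 + 2 J - J A^{2}$)
$Z{\left(v \right)} = - \frac{16}{v}$ ($Z{\left(v \right)} = 8 \left(- \frac{2}{v}\right) = - \frac{16}{v}$)
$Z{\left(c{\left(6,-4 \right)} \right)} - -2410 = - \frac{16}{3 + 2 \left(-4\right) - - 4 \cdot 6^{2}} - -2410 = - \frac{16}{3 - 8 - \left(-4\right) 36} + 2410 = - \frac{16}{3 - 8 + 144} + 2410 = - \frac{16}{139} + 2410 = \frac{334974}{139}$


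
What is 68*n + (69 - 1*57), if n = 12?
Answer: 828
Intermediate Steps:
68*n + (69 - 1*57) = 68*12 + (69 - 1*57) = 816 + (69 - 57) = 816 + 12 = 828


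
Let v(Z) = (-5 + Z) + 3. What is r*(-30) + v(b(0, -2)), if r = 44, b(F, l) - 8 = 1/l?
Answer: -2629/2 ≈ -1314.5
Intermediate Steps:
b(F, l) = 8 + 1/l
v(Z) = -2 + Z
r*(-30) + v(b(0, -2)) = 44*(-30) + (-2 + (8 + 1/(-2))) = -1320 + (-2 + (8 - ½)) = -1320 + (-2 + 15/2) = -1320 + 11/2 = -2629/2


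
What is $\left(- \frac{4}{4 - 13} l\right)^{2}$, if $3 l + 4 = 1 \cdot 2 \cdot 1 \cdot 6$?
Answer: $\frac{1024}{729} \approx 1.4047$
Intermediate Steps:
$l = \frac{8}{3}$ ($l = - \frac{4}{3} + \frac{1 \cdot 2 \cdot 1 \cdot 6}{3} = - \frac{4}{3} + \frac{1 \cdot 2 \cdot 6}{3} = - \frac{4}{3} + \frac{2 \cdot 6}{3} = - \frac{4}{3} + \frac{1}{3} \cdot 12 = - \frac{4}{3} + 4 = \frac{8}{3} \approx 2.6667$)
$\left(- \frac{4}{4 - 13} l\right)^{2} = \left(- \frac{4}{4 - 13} \cdot \frac{8}{3}\right)^{2} = \left(- \frac{4}{-9} \cdot \frac{8}{3}\right)^{2} = \left(\left(-4\right) \left(- \frac{1}{9}\right) \frac{8}{3}\right)^{2} = \left(\frac{4}{9} \cdot \frac{8}{3}\right)^{2} = \left(\frac{32}{27}\right)^{2} = \frac{1024}{729}$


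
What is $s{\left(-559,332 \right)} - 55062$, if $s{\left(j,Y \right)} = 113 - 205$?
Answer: $-55154$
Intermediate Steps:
$s{\left(j,Y \right)} = -92$ ($s{\left(j,Y \right)} = 113 - 205 = -92$)
$s{\left(-559,332 \right)} - 55062 = -92 - 55062 = -55154$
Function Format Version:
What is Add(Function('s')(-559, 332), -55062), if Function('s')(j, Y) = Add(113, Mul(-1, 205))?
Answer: -55154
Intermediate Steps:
Function('s')(j, Y) = -92 (Function('s')(j, Y) = Add(113, -205) = -92)
Add(Function('s')(-559, 332), -55062) = Add(-92, -55062) = -55154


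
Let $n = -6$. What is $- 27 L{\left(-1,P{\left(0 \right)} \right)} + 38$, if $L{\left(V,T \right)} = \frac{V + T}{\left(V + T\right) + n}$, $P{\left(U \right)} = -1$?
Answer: $\frac{125}{4} \approx 31.25$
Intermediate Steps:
$L{\left(V,T \right)} = \frac{T + V}{-6 + T + V}$ ($L{\left(V,T \right)} = \frac{V + T}{\left(V + T\right) - 6} = \frac{T + V}{\left(T + V\right) - 6} = \frac{T + V}{-6 + T + V}$)
$- 27 L{\left(-1,P{\left(0 \right)} \right)} + 38 = - 27 \frac{-1 - 1}{-6 - 1 - 1} + 38 = - 27 \frac{1}{-8} \left(-2\right) + 38 = - 27 \left(\left(- \frac{1}{8}\right) \left(-2\right)\right) + 38 = \left(-27\right) \frac{1}{4} + 38 = - \frac{27}{4} + 38 = \frac{125}{4}$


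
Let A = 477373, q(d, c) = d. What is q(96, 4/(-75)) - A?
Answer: -477277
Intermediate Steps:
q(96, 4/(-75)) - A = 96 - 1*477373 = 96 - 477373 = -477277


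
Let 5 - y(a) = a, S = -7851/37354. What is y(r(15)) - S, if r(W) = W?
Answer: -365689/37354 ≈ -9.7898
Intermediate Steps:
S = -7851/37354 (S = -7851*1/37354 = -7851/37354 ≈ -0.21018)
y(a) = 5 - a
y(r(15)) - S = (5 - 1*15) - 1*(-7851/37354) = (5 - 15) + 7851/37354 = -10 + 7851/37354 = -365689/37354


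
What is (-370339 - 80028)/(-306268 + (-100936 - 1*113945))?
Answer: 450367/521149 ≈ 0.86418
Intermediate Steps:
(-370339 - 80028)/(-306268 + (-100936 - 1*113945)) = -450367/(-306268 + (-100936 - 113945)) = -450367/(-306268 - 214881) = -450367/(-521149) = -450367*(-1/521149) = 450367/521149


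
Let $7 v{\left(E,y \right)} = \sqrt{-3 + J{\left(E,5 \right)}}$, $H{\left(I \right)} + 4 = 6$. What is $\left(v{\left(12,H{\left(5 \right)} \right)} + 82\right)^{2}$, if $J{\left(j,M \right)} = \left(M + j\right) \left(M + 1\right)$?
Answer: $\frac{329575}{49} + \frac{492 \sqrt{11}}{7} \approx 6959.1$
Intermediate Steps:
$J{\left(j,M \right)} = \left(1 + M\right) \left(M + j\right)$ ($J{\left(j,M \right)} = \left(M + j\right) \left(1 + M\right) = \left(1 + M\right) \left(M + j\right)$)
$H{\left(I \right)} = 2$ ($H{\left(I \right)} = -4 + 6 = 2$)
$v{\left(E,y \right)} = \frac{\sqrt{27 + 6 E}}{7}$ ($v{\left(E,y \right)} = \frac{\sqrt{-3 + \left(5 + E + 5^{2} + 5 E\right)}}{7} = \frac{\sqrt{-3 + \left(5 + E + 25 + 5 E\right)}}{7} = \frac{\sqrt{-3 + \left(30 + 6 E\right)}}{7} = \frac{\sqrt{27 + 6 E}}{7}$)
$\left(v{\left(12,H{\left(5 \right)} \right)} + 82\right)^{2} = \left(\frac{\sqrt{27 + 6 \cdot 12}}{7} + 82\right)^{2} = \left(\frac{\sqrt{27 + 72}}{7} + 82\right)^{2} = \left(\frac{\sqrt{99}}{7} + 82\right)^{2} = \left(\frac{3 \sqrt{11}}{7} + 82\right)^{2} = \left(82 + \frac{3 \sqrt{11}}{7}\right)^{2}$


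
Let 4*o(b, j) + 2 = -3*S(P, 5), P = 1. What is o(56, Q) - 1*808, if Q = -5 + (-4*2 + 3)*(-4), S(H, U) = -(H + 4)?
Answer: -3219/4 ≈ -804.75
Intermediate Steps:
S(H, U) = -4 - H (S(H, U) = -(4 + H) = -4 - H)
Q = 15 (Q = -5 + (-8 + 3)*(-4) = -5 - 5*(-4) = -5 + 20 = 15)
o(b, j) = 13/4 (o(b, j) = -½ + (-3*(-4 - 1*1))/4 = -½ + (-3*(-4 - 1))/4 = -½ + (-3*(-5))/4 = -½ + (¼)*15 = -½ + 15/4 = 13/4)
o(56, Q) - 1*808 = 13/4 - 1*808 = 13/4 - 808 = -3219/4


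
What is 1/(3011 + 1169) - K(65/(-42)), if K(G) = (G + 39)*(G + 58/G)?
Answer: 1347107317/921690 ≈ 1461.6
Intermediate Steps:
K(G) = (39 + G)*(G + 58/G)
1/(3011 + 1169) - K(65/(-42)) = 1/(3011 + 1169) - (58 + (65/(-42))**2 + 39*(65/(-42)) + 2262/((65/(-42)))) = 1/4180 - (58 + (65*(-1/42))**2 + 39*(65*(-1/42)) + 2262/((65*(-1/42)))) = 1/4180 - (58 + (-65/42)**2 + 39*(-65/42) + 2262/(-65/42)) = 1/4180 - (58 + 4225/1764 - 845/14 + 2262*(-42/65)) = 1/4180 - (58 + 4225/1764 - 845/14 - 7308/5) = 1/4180 - 1*(-12890977/8820) = 1/4180 + 12890977/8820 = 1347107317/921690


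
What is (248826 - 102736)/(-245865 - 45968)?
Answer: -146090/291833 ≈ -0.50059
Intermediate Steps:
(248826 - 102736)/(-245865 - 45968) = 146090/(-291833) = 146090*(-1/291833) = -146090/291833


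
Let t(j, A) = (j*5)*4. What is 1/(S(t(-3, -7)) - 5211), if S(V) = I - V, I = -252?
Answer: -1/5403 ≈ -0.00018508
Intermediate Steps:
t(j, A) = 20*j (t(j, A) = (5*j)*4 = 20*j)
S(V) = -252 - V
1/(S(t(-3, -7)) - 5211) = 1/((-252 - 20*(-3)) - 5211) = 1/((-252 - 1*(-60)) - 5211) = 1/((-252 + 60) - 5211) = 1/(-192 - 5211) = 1/(-5403) = -1/5403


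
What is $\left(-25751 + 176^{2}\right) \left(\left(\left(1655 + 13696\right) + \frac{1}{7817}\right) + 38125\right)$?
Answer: $\frac{2184164390925}{7817} \approx 2.7941 \cdot 10^{8}$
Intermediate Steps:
$\left(-25751 + 176^{2}\right) \left(\left(\left(1655 + 13696\right) + \frac{1}{7817}\right) + 38125\right) = \left(-25751 + 30976\right) \left(\left(15351 + \frac{1}{7817}\right) + 38125\right) = 5225 \left(\frac{119998768}{7817} + 38125\right) = 5225 \cdot \frac{418021893}{7817} = \frac{2184164390925}{7817}$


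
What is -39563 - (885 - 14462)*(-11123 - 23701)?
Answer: -472845011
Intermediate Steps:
-39563 - (885 - 14462)*(-11123 - 23701) = -39563 - (-13577)*(-34824) = -39563 - 1*472805448 = -39563 - 472805448 = -472845011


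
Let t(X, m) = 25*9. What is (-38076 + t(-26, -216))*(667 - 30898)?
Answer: 1144273581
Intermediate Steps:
t(X, m) = 225
(-38076 + t(-26, -216))*(667 - 30898) = (-38076 + 225)*(667 - 30898) = -37851*(-30231) = 1144273581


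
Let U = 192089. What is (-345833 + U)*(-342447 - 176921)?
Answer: 79849713792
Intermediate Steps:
(-345833 + U)*(-342447 - 176921) = (-345833 + 192089)*(-342447 - 176921) = -153744*(-519368) = 79849713792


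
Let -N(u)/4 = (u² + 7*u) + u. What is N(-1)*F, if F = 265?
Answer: 7420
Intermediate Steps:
N(u) = -32*u - 4*u² (N(u) = -4*((u² + 7*u) + u) = -4*(u² + 8*u) = -32*u - 4*u²)
N(-1)*F = -4*(-1)*(8 - 1)*265 = -4*(-1)*7*265 = 28*265 = 7420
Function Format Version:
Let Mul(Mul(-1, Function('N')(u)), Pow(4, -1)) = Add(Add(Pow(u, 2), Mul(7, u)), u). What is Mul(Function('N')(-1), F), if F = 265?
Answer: 7420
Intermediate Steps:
Function('N')(u) = Add(Mul(-32, u), Mul(-4, Pow(u, 2))) (Function('N')(u) = Mul(-4, Add(Add(Pow(u, 2), Mul(7, u)), u)) = Mul(-4, Add(Pow(u, 2), Mul(8, u))) = Add(Mul(-32, u), Mul(-4, Pow(u, 2))))
Mul(Function('N')(-1), F) = Mul(Mul(-4, -1, Add(8, -1)), 265) = Mul(Mul(-4, -1, 7), 265) = Mul(28, 265) = 7420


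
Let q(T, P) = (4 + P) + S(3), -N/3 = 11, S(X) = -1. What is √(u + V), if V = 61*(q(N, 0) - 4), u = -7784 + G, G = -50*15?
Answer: 3*I*√955 ≈ 92.709*I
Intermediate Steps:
G = -750
N = -33 (N = -3*11 = -33)
q(T, P) = 3 + P (q(T, P) = (4 + P) - 1 = 3 + P)
u = -8534 (u = -7784 - 750 = -8534)
V = -61 (V = 61*((3 + 0) - 4) = 61*(3 - 4) = 61*(-1) = -61)
√(u + V) = √(-8534 - 61) = √(-8595) = 3*I*√955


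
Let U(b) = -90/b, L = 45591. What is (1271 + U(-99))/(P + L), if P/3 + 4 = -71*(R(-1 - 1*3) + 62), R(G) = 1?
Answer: 13991/353760 ≈ 0.039549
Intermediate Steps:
P = -13431 (P = -12 + 3*(-71*(1 + 62)) = -12 + 3*(-71*63) = -12 + 3*(-4473) = -12 - 13419 = -13431)
(1271 + U(-99))/(P + L) = (1271 - 90/(-99))/(-13431 + 45591) = (1271 - 90*(-1/99))/32160 = (1271 + 10/11)*(1/32160) = (13991/11)*(1/32160) = 13991/353760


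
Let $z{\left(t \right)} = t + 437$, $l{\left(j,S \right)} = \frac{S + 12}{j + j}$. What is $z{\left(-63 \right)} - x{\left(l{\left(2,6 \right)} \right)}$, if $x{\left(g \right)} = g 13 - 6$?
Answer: $\frac{643}{2} \approx 321.5$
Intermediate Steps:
$l{\left(j,S \right)} = \frac{12 + S}{2 j}$
$x{\left(g \right)} = -6 + 13 g$ ($x{\left(g \right)} = 13 g - 6 = -6 + 13 g$)
$z{\left(t \right)} = 437 + t$
$z{\left(-63 \right)} - x{\left(l{\left(2,6 \right)} \right)} = \left(437 - 63\right) - \left(-6 + 13 \frac{12 + 6}{2 \cdot 2}\right) = 374 - \left(-6 + 13 \cdot \frac{1}{2} \cdot \frac{1}{2} \cdot 18\right) = 374 - \left(-6 + 13 \cdot \frac{9}{2}\right) = 374 - \left(-6 + \frac{117}{2}\right) = 374 - \frac{105}{2} = \frac{643}{2}$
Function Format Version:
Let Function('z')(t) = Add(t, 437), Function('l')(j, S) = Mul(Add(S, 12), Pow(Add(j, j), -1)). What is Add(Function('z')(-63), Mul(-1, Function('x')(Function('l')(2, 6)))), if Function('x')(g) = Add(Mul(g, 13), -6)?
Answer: Rational(643, 2) ≈ 321.50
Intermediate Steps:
Function('l')(j, S) = Mul(Rational(1, 2), Pow(j, -1), Add(12, S)) (Function('l')(j, S) = Mul(Add(12, S), Pow(Mul(2, j), -1)) = Mul(Add(12, S), Mul(Rational(1, 2), Pow(j, -1))) = Mul(Rational(1, 2), Pow(j, -1), Add(12, S)))
Function('x')(g) = Add(-6, Mul(13, g)) (Function('x')(g) = Add(Mul(13, g), -6) = Add(-6, Mul(13, g)))
Function('z')(t) = Add(437, t)
Add(Function('z')(-63), Mul(-1, Function('x')(Function('l')(2, 6)))) = Add(Add(437, -63), Mul(-1, Add(-6, Mul(13, Mul(Rational(1, 2), Pow(2, -1), Add(12, 6)))))) = Add(374, Mul(-1, Add(-6, Mul(13, Mul(Rational(1, 2), Rational(1, 2), 18))))) = Add(374, Mul(-1, Add(-6, Mul(13, Rational(9, 2))))) = Add(374, Mul(-1, Add(-6, Rational(117, 2)))) = Add(374, Mul(-1, Rational(105, 2))) = Add(374, Rational(-105, 2)) = Rational(643, 2)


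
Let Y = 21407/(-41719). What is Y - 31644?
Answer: -1320177443/41719 ≈ -31645.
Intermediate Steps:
Y = -21407/41719 (Y = 21407*(-1/41719) = -21407/41719 ≈ -0.51312)
Y - 31644 = -21407/41719 - 31644 = -1320177443/41719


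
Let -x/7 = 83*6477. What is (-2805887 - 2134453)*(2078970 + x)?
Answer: 8320357596780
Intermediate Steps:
x = -3763137 (x = -581*6477 = -7*537591 = -3763137)
(-2805887 - 2134453)*(2078970 + x) = (-2805887 - 2134453)*(2078970 - 3763137) = -4940340*(-1684167) = 8320357596780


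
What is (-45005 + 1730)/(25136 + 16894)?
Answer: -2885/2802 ≈ -1.0296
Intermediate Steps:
(-45005 + 1730)/(25136 + 16894) = -43275/42030 = -43275*1/42030 = -2885/2802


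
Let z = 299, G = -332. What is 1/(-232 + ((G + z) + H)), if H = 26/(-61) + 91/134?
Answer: -8174/2164043 ≈ -0.0037772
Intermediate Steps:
H = 2067/8174 (H = 26*(-1/61) + 91*(1/134) = -26/61 + 91/134 = 2067/8174 ≈ 0.25287)
1/(-232 + ((G + z) + H)) = 1/(-232 + ((-332 + 299) + 2067/8174)) = 1/(-232 + (-33 + 2067/8174)) = 1/(-232 - 267675/8174) = 1/(-2164043/8174) = -8174/2164043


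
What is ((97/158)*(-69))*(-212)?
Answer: 709458/79 ≈ 8980.5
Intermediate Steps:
((97/158)*(-69))*(-212) = -6693/158*(-212) = 709458/79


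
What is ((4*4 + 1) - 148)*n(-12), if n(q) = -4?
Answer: 524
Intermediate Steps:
((4*4 + 1) - 148)*n(-12) = ((4*4 + 1) - 148)*(-4) = ((16 + 1) - 148)*(-4) = (17 - 148)*(-4) = -131*(-4) = 524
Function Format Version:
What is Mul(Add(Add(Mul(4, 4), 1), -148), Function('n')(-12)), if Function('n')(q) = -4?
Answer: 524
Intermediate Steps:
Mul(Add(Add(Mul(4, 4), 1), -148), Function('n')(-12)) = Mul(Add(Add(Mul(4, 4), 1), -148), -4) = Mul(Add(Add(16, 1), -148), -4) = Mul(Add(17, -148), -4) = Mul(-131, -4) = 524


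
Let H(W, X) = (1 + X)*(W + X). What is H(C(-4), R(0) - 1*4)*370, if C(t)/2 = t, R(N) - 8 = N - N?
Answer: -7400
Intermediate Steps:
R(N) = 8 (R(N) = 8 + (N - N) = 8 + 0 = 8)
C(t) = 2*t
H(C(-4), R(0) - 1*4)*370 = (2*(-4) + (8 - 1*4) + (8 - 1*4)² + (2*(-4))*(8 - 1*4))*370 = (-8 + (8 - 4) + (8 - 4)² - 8*(8 - 4))*370 = (-8 + 4 + 4² - 8*4)*370 = (-8 + 4 + 16 - 32)*370 = -20*370 = -7400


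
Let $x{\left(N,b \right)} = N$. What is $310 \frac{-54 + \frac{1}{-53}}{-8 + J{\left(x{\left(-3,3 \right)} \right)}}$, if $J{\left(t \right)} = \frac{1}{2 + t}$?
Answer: $\frac{887530}{477} \approx 1860.7$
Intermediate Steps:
$310 \frac{-54 + \frac{1}{-53}}{-8 + J{\left(x{\left(-3,3 \right)} \right)}} = 310 \frac{-54 + \frac{1}{-53}}{-8 + \frac{1}{2 - 3}} = 310 \frac{-54 - \frac{1}{53}}{-8 + \frac{1}{-1}} = 310 \left(- \frac{2863}{53 \left(-8 - 1\right)}\right) = 310 \left(- \frac{2863}{53 \left(-9\right)}\right) = 310 \left(\left(- \frac{2863}{53}\right) \left(- \frac{1}{9}\right)\right) = 310 \cdot \frac{2863}{477} = \frac{887530}{477}$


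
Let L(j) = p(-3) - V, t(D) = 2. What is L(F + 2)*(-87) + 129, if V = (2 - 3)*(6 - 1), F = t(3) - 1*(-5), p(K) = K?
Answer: -45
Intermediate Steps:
F = 7 (F = 2 - 1*(-5) = 2 + 5 = 7)
V = -5 (V = -1*5 = -5)
L(j) = 2 (L(j) = -3 - 1*(-5) = -3 + 5 = 2)
L(F + 2)*(-87) + 129 = 2*(-87) + 129 = -174 + 129 = -45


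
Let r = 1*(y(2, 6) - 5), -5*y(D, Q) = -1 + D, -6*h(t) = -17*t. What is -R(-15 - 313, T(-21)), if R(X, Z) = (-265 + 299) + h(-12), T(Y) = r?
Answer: 0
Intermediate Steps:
h(t) = 17*t/6 (h(t) = -(-17)*t/6 = 17*t/6)
y(D, Q) = 1/5 - D/5 (y(D, Q) = -(-1 + D)/5 = 1/5 - D/5)
r = -26/5 (r = 1*((1/5 - 1/5*2) - 5) = 1*((1/5 - 2/5) - 5) = 1*(-1/5 - 5) = 1*(-26/5) = -26/5 ≈ -5.2000)
T(Y) = -26/5
R(X, Z) = 0 (R(X, Z) = (-265 + 299) + (17/6)*(-12) = 34 - 34 = 0)
-R(-15 - 313, T(-21)) = -1*0 = 0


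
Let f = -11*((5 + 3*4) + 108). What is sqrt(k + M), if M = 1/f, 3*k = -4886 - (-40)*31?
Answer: I*sqrt(827186745)/825 ≈ 34.862*I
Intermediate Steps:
k = -3646/3 (k = (-4886 - (-40)*31)/3 = (-4886 - 1*(-1240))/3 = (-4886 + 1240)/3 = (1/3)*(-3646) = -3646/3 ≈ -1215.3)
f = -1375 (f = -11*((5 + 12) + 108) = -11*(17 + 108) = -11*125 = -1375)
M = -1/1375 (M = 1/(-1375) = -1/1375 ≈ -0.00072727)
sqrt(k + M) = sqrt(-3646/3 - 1/1375) = sqrt(-5013253/4125) = I*sqrt(827186745)/825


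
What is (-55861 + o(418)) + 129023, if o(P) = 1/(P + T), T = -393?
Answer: 1829051/25 ≈ 73162.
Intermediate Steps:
o(P) = 1/(-393 + P) (o(P) = 1/(P - 393) = 1/(-393 + P))
(-55861 + o(418)) + 129023 = (-55861 + 1/(-393 + 418)) + 129023 = (-55861 + 1/25) + 129023 = -1396524/25 + 129023 = 1829051/25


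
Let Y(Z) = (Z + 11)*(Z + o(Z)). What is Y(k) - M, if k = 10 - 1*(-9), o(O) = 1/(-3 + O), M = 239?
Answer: 2663/8 ≈ 332.88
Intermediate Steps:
k = 19 (k = 10 + 9 = 19)
Y(Z) = (11 + Z)*(Z + 1/(-3 + Z)) (Y(Z) = (Z + 11)*(Z + 1/(-3 + Z)) = (11 + Z)*(Z + 1/(-3 + Z)))
Y(k) - M = (11 + 19 + 19*(-3 + 19)*(11 + 19))/(-3 + 19) - 1*239 = (11 + 19 + 19*16*30)/16 - 239 = (11 + 19 + 9120)/16 - 239 = (1/16)*9150 - 239 = 4575/8 - 239 = 2663/8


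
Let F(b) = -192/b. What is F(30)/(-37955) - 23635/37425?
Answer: -179365381/284093175 ≈ -0.63136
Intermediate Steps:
F(30)/(-37955) - 23635/37425 = -192/30/(-37955) - 23635/37425 = -192*1/30*(-1/37955) - 23635*1/37425 = -32/5*(-1/37955) - 4727/7485 = 32/189775 - 4727/7485 = -179365381/284093175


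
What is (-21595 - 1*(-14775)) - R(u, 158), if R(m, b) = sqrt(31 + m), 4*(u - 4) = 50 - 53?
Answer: -6820 - sqrt(137)/2 ≈ -6825.9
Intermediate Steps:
u = 13/4 (u = 4 + (50 - 53)/4 = 4 + (1/4)*(-3) = 4 - 3/4 = 13/4 ≈ 3.2500)
(-21595 - 1*(-14775)) - R(u, 158) = (-21595 - 1*(-14775)) - sqrt(31 + 13/4) = (-21595 + 14775) - sqrt(137/4) = -6820 - sqrt(137)/2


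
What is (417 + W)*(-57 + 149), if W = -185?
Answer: 21344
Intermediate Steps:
(417 + W)*(-57 + 149) = (417 - 185)*(-57 + 149) = 232*92 = 21344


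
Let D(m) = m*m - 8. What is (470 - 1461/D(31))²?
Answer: 199316709601/908209 ≈ 2.1946e+5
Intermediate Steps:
D(m) = -8 + m² (D(m) = m² - 8 = -8 + m²)
(470 - 1461/D(31))² = (470 - 1461/(-8 + 31²))² = (470 - 1461/(-8 + 961))² = (470 - 1461/953)² = (446449/953)² = 199316709601/908209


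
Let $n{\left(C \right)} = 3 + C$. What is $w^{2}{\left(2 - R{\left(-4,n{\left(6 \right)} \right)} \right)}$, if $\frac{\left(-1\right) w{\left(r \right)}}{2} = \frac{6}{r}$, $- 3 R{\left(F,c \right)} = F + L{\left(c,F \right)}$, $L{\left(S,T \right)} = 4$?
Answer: $36$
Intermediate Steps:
$R{\left(F,c \right)} = - \frac{4}{3} - \frac{F}{3}$ ($R{\left(F,c \right)} = - \frac{F + 4}{3} = - \frac{4 + F}{3} = - \frac{4}{3} - \frac{F}{3}$)
$w{\left(r \right)} = - \frac{12}{r}$ ($w{\left(r \right)} = - 2 \frac{6}{r} = - \frac{12}{r}$)
$w^{2}{\left(2 - R{\left(-4,n{\left(6 \right)} \right)} \right)} = \left(- \frac{12}{2 - \left(- \frac{4}{3} - - \frac{4}{3}\right)}\right)^{2} = \left(- \frac{12}{2 - \left(- \frac{4}{3} + \frac{4}{3}\right)}\right)^{2} = \left(- \frac{12}{2 - 0}\right)^{2} = \left(- \frac{12}{2 + 0}\right)^{2} = \left(- \frac{12}{2}\right)^{2} = \left(\left(-12\right) \frac{1}{2}\right)^{2} = \left(-6\right)^{2} = 36$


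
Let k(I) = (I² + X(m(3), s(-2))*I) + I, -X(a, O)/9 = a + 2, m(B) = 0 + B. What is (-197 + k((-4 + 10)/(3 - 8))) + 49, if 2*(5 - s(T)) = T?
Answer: -2344/25 ≈ -93.760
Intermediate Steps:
s(T) = 5 - T/2
m(B) = B
X(a, O) = -18 - 9*a (X(a, O) = -9*(a + 2) = -9*(2 + a) = -18 - 9*a)
k(I) = I² - 44*I (k(I) = (I² + (-18 - 9*3)*I) + I = (I² + (-18 - 27)*I) + I = (I² - 45*I) + I = I² - 44*I)
(-197 + k((-4 + 10)/(3 - 8))) + 49 = (-197 + ((-4 + 10)/(3 - 8))*(-44 + (-4 + 10)/(3 - 8))) + 49 = (-197 + (6/(-5))*(-44 + 6/(-5))) + 49 = (-197 + (6*(-⅕))*(-44 + 6*(-⅕))) + 49 = (-197 - 6*(-44 - 6/5)/5) + 49 = (-197 - 6/5*(-226/5)) + 49 = (-197 + 1356/25) + 49 = -3569/25 + 49 = -2344/25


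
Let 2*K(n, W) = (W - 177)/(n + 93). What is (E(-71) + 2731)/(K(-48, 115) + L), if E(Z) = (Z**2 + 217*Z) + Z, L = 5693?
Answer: -173385/128077 ≈ -1.3538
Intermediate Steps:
K(n, W) = (-177 + W)/(2*(93 + n)) (K(n, W) = ((W - 177)/(n + 93))/2 = ((-177 + W)/(93 + n))/2 = (-177 + W)/(2*(93 + n)))
E(Z) = Z**2 + 218*Z
(E(-71) + 2731)/(K(-48, 115) + L) = (-71*(218 - 71) + 2731)/((-177 + 115)/(2*(93 - 48)) + 5693) = (-71*147 + 2731)/((1/2)*(-62)/45 + 5693) = (-10437 + 2731)/((1/2)*(1/45)*(-62) + 5693) = -7706/(-31/45 + 5693) = -7706/256154/45 = -7706*45/256154 = -173385/128077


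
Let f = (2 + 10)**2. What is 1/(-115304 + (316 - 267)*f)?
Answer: -1/108248 ≈ -9.2381e-6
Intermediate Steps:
f = 144 (f = 12**2 = 144)
1/(-115304 + (316 - 267)*f) = 1/(-115304 + (316 - 267)*144) = 1/(-115304 + 49*144) = 1/(-115304 + 7056) = 1/(-108248) = -1/108248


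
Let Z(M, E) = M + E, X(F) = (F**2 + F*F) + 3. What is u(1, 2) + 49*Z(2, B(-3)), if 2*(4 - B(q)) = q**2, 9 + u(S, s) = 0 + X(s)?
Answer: 151/2 ≈ 75.500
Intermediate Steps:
X(F) = 3 + 2*F**2 (X(F) = (F**2 + F**2) + 3 = 2*F**2 + 3 = 3 + 2*F**2)
u(S, s) = -6 + 2*s**2 (u(S, s) = -9 + (0 + (3 + 2*s**2)) = -9 + (3 + 2*s**2) = -6 + 2*s**2)
B(q) = 4 - q**2/2
Z(M, E) = E + M
u(1, 2) + 49*Z(2, B(-3)) = (-6 + 2*2**2) + 49*((4 - 1/2*(-3)**2) + 2) = (-6 + 2*4) + 49*((4 - 1/2*9) + 2) = (-6 + 8) + 49*((4 - 9/2) + 2) = 2 + 49*(-1/2 + 2) = 2 + 49*(3/2) = 2 + 147/2 = 151/2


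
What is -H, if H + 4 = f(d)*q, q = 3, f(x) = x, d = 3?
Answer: -5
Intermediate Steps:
H = 5 (H = -4 + 3*3 = -4 + 9 = 5)
-H = -1*5 = -5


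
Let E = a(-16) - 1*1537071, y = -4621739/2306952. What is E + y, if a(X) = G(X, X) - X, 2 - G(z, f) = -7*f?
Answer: -3546170492819/2306952 ≈ -1.5372e+6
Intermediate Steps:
G(z, f) = 2 + 7*f (G(z, f) = 2 - (-7)*f = 2 + 7*f)
a(X) = 2 + 6*X (a(X) = (2 + 7*X) - X = 2 + 6*X)
y = -4621739/2306952 (y = -4621739*1/2306952 = -4621739/2306952 ≈ -2.0034)
E = -1537165 (E = (2 + 6*(-16)) - 1*1537071 = (2 - 96) - 1537071 = -94 - 1537071 = -1537165)
E + y = -1537165 - 4621739/2306952 = -3546170492819/2306952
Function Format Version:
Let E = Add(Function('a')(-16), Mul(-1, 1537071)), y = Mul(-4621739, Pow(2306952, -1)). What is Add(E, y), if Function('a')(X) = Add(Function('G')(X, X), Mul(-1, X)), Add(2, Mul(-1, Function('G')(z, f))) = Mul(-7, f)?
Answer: Rational(-3546170492819, 2306952) ≈ -1.5372e+6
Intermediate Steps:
Function('G')(z, f) = Add(2, Mul(7, f)) (Function('G')(z, f) = Add(2, Mul(-1, Mul(-7, f))) = Add(2, Mul(7, f)))
Function('a')(X) = Add(2, Mul(6, X)) (Function('a')(X) = Add(Add(2, Mul(7, X)), Mul(-1, X)) = Add(2, Mul(6, X)))
y = Rational(-4621739, 2306952) (y = Mul(-4621739, Rational(1, 2306952)) = Rational(-4621739, 2306952) ≈ -2.0034)
E = -1537165 (E = Add(Add(2, Mul(6, -16)), Mul(-1, 1537071)) = Add(Add(2, -96), -1537071) = Add(-94, -1537071) = -1537165)
Add(E, y) = Add(-1537165, Rational(-4621739, 2306952)) = Rational(-3546170492819, 2306952)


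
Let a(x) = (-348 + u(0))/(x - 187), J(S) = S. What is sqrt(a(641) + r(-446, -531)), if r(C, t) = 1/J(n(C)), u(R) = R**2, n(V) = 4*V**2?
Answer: I*sqrt(31427085143)/202484 ≈ 0.87551*I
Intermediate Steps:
r(C, t) = 1/(4*C**2)
a(x) = -348/(-187 + x) (a(x) = (-348 + 0**2)/(x - 187) = (-348 + 0)/(-187 + x) = -348/(-187 + x))
sqrt(a(641) + r(-446, -531)) = sqrt(-348/(-187 + 641) + (1/4)/(-446)**2) = sqrt(-348/454 + (1/4)*(1/198916)) = sqrt(-348*1/454 + 1/795664) = sqrt(-174/227 + 1/795664) = sqrt(-138445309/180615728) = I*sqrt(31427085143)/202484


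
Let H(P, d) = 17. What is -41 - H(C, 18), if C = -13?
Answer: -58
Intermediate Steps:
-41 - H(C, 18) = -41 - 1*17 = -41 - 17 = -58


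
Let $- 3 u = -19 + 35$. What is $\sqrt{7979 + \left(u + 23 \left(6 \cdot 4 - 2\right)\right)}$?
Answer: $\frac{\sqrt{76317}}{3} \approx 92.085$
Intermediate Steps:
$u = - \frac{16}{3}$ ($u = - \frac{-19 + 35}{3} = \left(- \frac{1}{3}\right) 16 = - \frac{16}{3} \approx -5.3333$)
$\sqrt{7979 + \left(u + 23 \left(6 \cdot 4 - 2\right)\right)} = \sqrt{7979 - \left(\frac{16}{3} - 23 \left(6 \cdot 4 - 2\right)\right)} = \sqrt{7979 - \left(\frac{16}{3} - 23 \left(24 - 2\right)\right)} = \sqrt{7979 + \left(- \frac{16}{3} + 23 \cdot 22\right)} = \sqrt{7979 + \left(- \frac{16}{3} + 506\right)} = \sqrt{7979 + \frac{1502}{3}} = \sqrt{\frac{25439}{3}} = \frac{\sqrt{76317}}{3}$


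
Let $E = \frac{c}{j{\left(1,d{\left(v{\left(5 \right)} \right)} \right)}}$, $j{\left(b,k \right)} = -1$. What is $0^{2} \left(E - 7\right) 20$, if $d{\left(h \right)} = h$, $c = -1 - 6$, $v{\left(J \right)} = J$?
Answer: $0$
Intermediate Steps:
$c = -7$ ($c = -1 - 6 = -7$)
$E = 7$ ($E = - \frac{7}{-1} = \left(-7\right) \left(-1\right) = 7$)
$0^{2} \left(E - 7\right) 20 = 0^{2} \left(7 - 7\right) 20 = 0 \cdot 0 \cdot 20 = 0 \cdot 20 = 0$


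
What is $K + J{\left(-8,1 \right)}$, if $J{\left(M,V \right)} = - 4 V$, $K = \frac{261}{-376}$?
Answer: $- \frac{1765}{376} \approx -4.6941$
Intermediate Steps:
$K = - \frac{261}{376}$ ($K = 261 \left(- \frac{1}{376}\right) = - \frac{261}{376} \approx -0.69415$)
$K + J{\left(-8,1 \right)} = - \frac{261}{376} - 4 = - \frac{1765}{376}$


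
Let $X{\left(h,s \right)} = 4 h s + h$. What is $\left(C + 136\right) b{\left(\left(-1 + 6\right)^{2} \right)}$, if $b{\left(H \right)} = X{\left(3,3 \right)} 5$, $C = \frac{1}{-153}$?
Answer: $\frac{1352455}{51} \approx 26519.0$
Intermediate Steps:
$C = - \frac{1}{153} \approx -0.0065359$
$X{\left(h,s \right)} = h + 4 h s$ ($X{\left(h,s \right)} = 4 h s + h = h + 4 h s$)
$b{\left(H \right)} = 195$ ($b{\left(H \right)} = 3 \left(1 + 4 \cdot 3\right) 5 = 3 \left(1 + 12\right) 5 = 3 \cdot 13 \cdot 5 = 39 \cdot 5 = 195$)
$\left(C + 136\right) b{\left(\left(-1 + 6\right)^{2} \right)} = \left(- \frac{1}{153} + 136\right) 195 = \frac{20807}{153} \cdot 195 = \frac{1352455}{51}$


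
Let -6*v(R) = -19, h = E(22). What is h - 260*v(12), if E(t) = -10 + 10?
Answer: -2470/3 ≈ -823.33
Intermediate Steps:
E(t) = 0
h = 0
v(R) = 19/6 (v(R) = -⅙*(-19) = 19/6)
h - 260*v(12) = 0 - 260*19/6 = 0 - 2470/3 = -2470/3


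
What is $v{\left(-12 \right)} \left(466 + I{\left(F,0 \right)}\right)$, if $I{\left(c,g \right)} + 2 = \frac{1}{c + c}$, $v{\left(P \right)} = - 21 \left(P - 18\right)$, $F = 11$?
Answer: $\frac{3215835}{11} \approx 2.9235 \cdot 10^{5}$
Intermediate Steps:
$v{\left(P \right)} = 378 - 21 P$ ($v{\left(P \right)} = - 21 \left(-18 + P\right) = 378 - 21 P$)
$I{\left(c,g \right)} = -2 + \frac{1}{2 c}$ ($I{\left(c,g \right)} = -2 + \frac{1}{c + c} = -2 + \frac{1}{2 c}$)
$v{\left(-12 \right)} \left(466 + I{\left(F,0 \right)}\right) = \left(378 - -252\right) \left(466 - \left(2 - \frac{1}{2 \cdot 11}\right)\right) = \left(378 + 252\right) \left(466 + \left(-2 + \frac{1}{2} \cdot \frac{1}{11}\right)\right) = 630 \left(466 + \left(-2 + \frac{1}{22}\right)\right) = 630 \left(466 - \frac{43}{22}\right) = 630 \cdot \frac{10209}{22} = \frac{3215835}{11}$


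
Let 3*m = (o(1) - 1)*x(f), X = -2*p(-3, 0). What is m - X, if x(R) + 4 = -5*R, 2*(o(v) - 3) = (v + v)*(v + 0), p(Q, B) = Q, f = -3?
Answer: 5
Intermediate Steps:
o(v) = 3 + v**2 (o(v) = 3 + ((v + v)*(v + 0))/2 = 3 + ((2*v)*v)/2 = 3 + (2*v**2)/2 = 3 + v**2)
x(R) = -4 - 5*R
X = 6 (X = -2*(-3) = 6)
m = 11 (m = (((3 + 1**2) - 1)*(-4 - 5*(-3)))/3 = (((3 + 1) - 1)*(-4 + 15))/3 = ((4 - 1)*11)/3 = (3*11)/3 = (1/3)*33 = 11)
m - X = 11 - 1*6 = 11 - 6 = 5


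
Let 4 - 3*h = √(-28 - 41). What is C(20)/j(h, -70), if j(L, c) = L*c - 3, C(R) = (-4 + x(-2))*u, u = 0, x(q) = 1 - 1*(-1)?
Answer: 0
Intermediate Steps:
x(q) = 2 (x(q) = 1 + 1 = 2)
C(R) = 0 (C(R) = (-4 + 2)*0 = -2*0 = 0)
h = 4/3 - I*√69/3 (h = 4/3 - √(-28 - 41)/3 = 4/3 - I*√69/3 ≈ 1.3333 - 2.7689*I)
j(L, c) = -3 + L*c
C(20)/j(h, -70) = 0/(-3 + (4/3 - I*√69/3)*(-70)) = 0/(-3 + (-280/3 + 70*I*√69/3)) = 0/(-289/3 + 70*I*√69/3) = 0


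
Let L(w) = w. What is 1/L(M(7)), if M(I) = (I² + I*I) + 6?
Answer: 1/104 ≈ 0.0096154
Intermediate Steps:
M(I) = 6 + 2*I² (M(I) = (I² + I²) + 6 = 2*I² + 6 = 6 + 2*I²)
1/L(M(7)) = 1/(6 + 2*7²) = 1/(6 + 2*49) = 1/(6 + 98) = 1/104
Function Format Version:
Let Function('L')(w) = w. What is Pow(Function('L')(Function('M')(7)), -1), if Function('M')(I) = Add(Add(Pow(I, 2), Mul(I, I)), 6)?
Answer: Rational(1, 104) ≈ 0.0096154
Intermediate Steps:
Function('M')(I) = Add(6, Mul(2, Pow(I, 2))) (Function('M')(I) = Add(Add(Pow(I, 2), Pow(I, 2)), 6) = Add(Mul(2, Pow(I, 2)), 6) = Add(6, Mul(2, Pow(I, 2))))
Pow(Function('L')(Function('M')(7)), -1) = Pow(Add(6, Mul(2, Pow(7, 2))), -1) = Pow(Add(6, Mul(2, 49)), -1) = Pow(Add(6, 98), -1) = Pow(104, -1) = Rational(1, 104)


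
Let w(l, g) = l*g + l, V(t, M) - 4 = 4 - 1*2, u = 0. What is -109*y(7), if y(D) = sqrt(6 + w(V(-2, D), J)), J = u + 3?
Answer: -109*sqrt(30) ≈ -597.02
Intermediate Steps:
V(t, M) = 6 (V(t, M) = 4 + (4 - 1*2) = 4 + (4 - 2) = 4 + 2 = 6)
J = 3 (J = 0 + 3 = 3)
w(l, g) = l + g*l (w(l, g) = g*l + l = l + g*l)
y(D) = sqrt(30) (y(D) = sqrt(6 + 6*(1 + 3)) = sqrt(6 + 6*4) = sqrt(6 + 24) = sqrt(30))
-109*y(7) = -109*sqrt(30)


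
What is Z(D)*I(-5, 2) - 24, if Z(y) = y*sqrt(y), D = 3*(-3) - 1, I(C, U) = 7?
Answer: -24 - 70*I*sqrt(10) ≈ -24.0 - 221.36*I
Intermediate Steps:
D = -10 (D = -9 - 1 = -10)
Z(y) = y**(3/2)
Z(D)*I(-5, 2) - 24 = (-10)**(3/2)*7 - 24 = -10*I*sqrt(10)*7 - 24 = -70*I*sqrt(10) - 24 = -24 - 70*I*sqrt(10)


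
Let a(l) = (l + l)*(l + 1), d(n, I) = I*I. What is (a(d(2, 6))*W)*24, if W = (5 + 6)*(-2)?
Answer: -1406592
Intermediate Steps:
W = -22 (W = 11*(-2) = -22)
d(n, I) = I**2
a(l) = 2*l*(1 + l) (a(l) = (2*l)*(1 + l) = 2*l*(1 + l))
(a(d(2, 6))*W)*24 = ((2*6**2*(1 + 6**2))*(-22))*24 = ((2*36*(1 + 36))*(-22))*24 = ((2*36*37)*(-22))*24 = (2664*(-22))*24 = -58608*24 = -1406592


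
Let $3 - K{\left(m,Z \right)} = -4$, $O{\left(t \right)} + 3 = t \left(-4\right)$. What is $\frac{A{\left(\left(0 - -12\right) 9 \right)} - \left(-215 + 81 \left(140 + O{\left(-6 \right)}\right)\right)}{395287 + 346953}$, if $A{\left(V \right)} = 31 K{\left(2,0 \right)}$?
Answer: $- \frac{12609}{742240} \approx -0.016988$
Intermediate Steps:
$O{\left(t \right)} = -3 - 4 t$ ($O{\left(t \right)} = -3 + t \left(-4\right) = -3 - 4 t$)
$K{\left(m,Z \right)} = 7$ ($K{\left(m,Z \right)} = 3 - -4 = 3 + 4 = 7$)
$A{\left(V \right)} = 217$ ($A{\left(V \right)} = 31 \cdot 7 = 217$)
$\frac{A{\left(\left(0 - -12\right) 9 \right)} - \left(-215 + 81 \left(140 + O{\left(-6 \right)}\right)\right)}{395287 + 346953} = \frac{217 + \left(215 - 81 \left(140 - -21\right)\right)}{395287 + 346953} = \frac{217 + \left(215 - 81 \left(140 + \left(-3 + 24\right)\right)\right)}{742240} = \left(217 + \left(215 - 81 \left(140 + 21\right)\right)\right) \frac{1}{742240} = \left(217 + \left(215 - 13041\right)\right) \frac{1}{742240} = \left(217 - 12826\right) \frac{1}{742240} = \left(-12609\right) \frac{1}{742240} = - \frac{12609}{742240}$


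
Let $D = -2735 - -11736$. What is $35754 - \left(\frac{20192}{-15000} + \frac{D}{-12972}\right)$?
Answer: $\frac{289892094401}{8107500} \approx 35756.0$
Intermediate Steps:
$D = 9001$ ($D = -2735 + 11736 = 9001$)
$35754 - \left(\frac{20192}{-15000} + \frac{D}{-12972}\right) = 35754 - \left(\frac{20192}{-15000} + \frac{9001}{-12972}\right) = 35754 - \left(20192 \left(- \frac{1}{15000}\right) + 9001 \left(- \frac{1}{12972}\right)\right) = 35754 - \left(- \frac{2524}{1875} - \frac{9001}{12972}\right) = 35754 - - \frac{16539401}{8107500} = 35754 + \frac{16539401}{8107500} = \frac{289892094401}{8107500}$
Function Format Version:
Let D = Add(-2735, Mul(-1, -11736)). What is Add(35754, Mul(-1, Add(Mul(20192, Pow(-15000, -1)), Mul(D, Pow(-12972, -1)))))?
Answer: Rational(289892094401, 8107500) ≈ 35756.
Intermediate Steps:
D = 9001 (D = Add(-2735, 11736) = 9001)
Add(35754, Mul(-1, Add(Mul(20192, Pow(-15000, -1)), Mul(D, Pow(-12972, -1))))) = Add(35754, Mul(-1, Add(Mul(20192, Pow(-15000, -1)), Mul(9001, Pow(-12972, -1))))) = Add(35754, Mul(-1, Add(Mul(20192, Rational(-1, 15000)), Mul(9001, Rational(-1, 12972))))) = Add(35754, Mul(-1, Add(Rational(-2524, 1875), Rational(-9001, 12972)))) = Add(35754, Mul(-1, Rational(-16539401, 8107500))) = Add(35754, Rational(16539401, 8107500)) = Rational(289892094401, 8107500)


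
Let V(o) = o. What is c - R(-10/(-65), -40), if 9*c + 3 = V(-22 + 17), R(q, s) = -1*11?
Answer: 91/9 ≈ 10.111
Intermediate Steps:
R(q, s) = -11
c = -8/9 (c = -1/3 + (-22 + 17)/9 = -1/3 + (1/9)*(-5) = -1/3 - 5/9 = -8/9 ≈ -0.88889)
c - R(-10/(-65), -40) = -8/9 - 1*(-11) = -8/9 + 11 = 91/9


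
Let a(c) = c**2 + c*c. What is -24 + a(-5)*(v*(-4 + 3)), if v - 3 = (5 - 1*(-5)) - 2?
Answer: -574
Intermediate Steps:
a(c) = 2*c**2 (a(c) = c**2 + c**2 = 2*c**2)
v = 11 (v = 3 + ((5 - 1*(-5)) - 2) = 3 + ((5 + 5) - 2) = 3 + (10 - 2) = 3 + 8 = 11)
-24 + a(-5)*(v*(-4 + 3)) = -24 + (2*(-5)**2)*(11*(-4 + 3)) = -24 + (2*25)*(11*(-1)) = -24 + 50*(-11) = -24 - 550 = -574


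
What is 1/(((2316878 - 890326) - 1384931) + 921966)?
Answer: 1/963587 ≈ 1.0378e-6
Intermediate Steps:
1/(((2316878 - 890326) - 1384931) + 921966) = 1/((1426552 - 1384931) + 921966) = 1/(41621 + 921966) = 1/963587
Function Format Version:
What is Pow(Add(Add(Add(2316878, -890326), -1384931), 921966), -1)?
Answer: Rational(1, 963587) ≈ 1.0378e-6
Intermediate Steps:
Pow(Add(Add(Add(2316878, -890326), -1384931), 921966), -1) = Pow(Add(Add(1426552, -1384931), 921966), -1) = Pow(Add(41621, 921966), -1) = Pow(963587, -1) = Rational(1, 963587)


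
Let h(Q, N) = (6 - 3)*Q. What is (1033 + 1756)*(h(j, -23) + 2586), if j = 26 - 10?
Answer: 7346226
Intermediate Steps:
j = 16
h(Q, N) = 3*Q
(1033 + 1756)*(h(j, -23) + 2586) = (1033 + 1756)*(3*16 + 2586) = 2789*(48 + 2586) = 2789*2634 = 7346226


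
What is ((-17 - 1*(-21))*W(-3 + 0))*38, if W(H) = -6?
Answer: -912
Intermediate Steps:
((-17 - 1*(-21))*W(-3 + 0))*38 = ((-17 - 1*(-21))*(-6))*38 = ((-17 + 21)*(-6))*38 = (4*(-6))*38 = -24*38 = -912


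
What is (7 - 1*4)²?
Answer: 9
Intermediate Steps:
(7 - 1*4)² = (7 - 4)² = 3² = 9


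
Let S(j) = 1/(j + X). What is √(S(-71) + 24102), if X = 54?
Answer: √6965461/17 ≈ 155.25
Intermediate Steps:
S(j) = 1/(54 + j) (S(j) = 1/(j + 54) = 1/(54 + j))
√(S(-71) + 24102) = √(1/(54 - 71) + 24102) = √(1/(-17) + 24102) = √(-1/17 + 24102) = √(409733/17) = √6965461/17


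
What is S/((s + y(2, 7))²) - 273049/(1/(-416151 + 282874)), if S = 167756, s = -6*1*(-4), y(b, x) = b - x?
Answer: 13137205885609/361 ≈ 3.6391e+10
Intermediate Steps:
s = 24 (s = -6*(-4) = 24)
S/((s + y(2, 7))²) - 273049/(1/(-416151 + 282874)) = 167756/((24 + (2 - 1*7))²) - 273049/(1/(-416151 + 282874)) = 167756/((24 + (2 - 7))²) - 273049/(1/(-133277)) = 167756/((24 - 5)²) - 273049/(-1/133277) = 167756/(19²) - 273049*(-133277) = 167756/361 + 36391151573 = 13137205885609/361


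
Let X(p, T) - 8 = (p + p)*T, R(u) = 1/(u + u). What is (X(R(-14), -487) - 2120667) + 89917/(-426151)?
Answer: -12651887072427/5966114 ≈ -2.1206e+6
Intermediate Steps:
R(u) = 1/(2*u)
X(p, T) = 8 + 2*T*p (X(p, T) = 8 + (p + p)*T = 8 + (2*p)*T = 8 + 2*T*p)
(X(R(-14), -487) - 2120667) + 89917/(-426151) = ((8 + 2*(-487)*((1/2)/(-14))) - 2120667) + 89917/(-426151) = ((8 + 2*(-487)*((1/2)*(-1/14))) - 2120667) + 89917*(-1/426151) = ((8 + 2*(-487)*(-1/28)) - 2120667) - 89917/426151 = ((8 + 487/14) - 2120667) - 89917/426151 = (599/14 - 2120667) - 89917/426151 = -29688739/14 - 89917/426151 = -12651887072427/5966114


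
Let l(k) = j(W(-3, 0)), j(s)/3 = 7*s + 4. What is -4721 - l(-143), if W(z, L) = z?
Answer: -4670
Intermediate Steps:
j(s) = 12 + 21*s (j(s) = 3*(7*s + 4) = 3*(4 + 7*s) = 12 + 21*s)
l(k) = -51 (l(k) = 12 + 21*(-3) = 12 - 63 = -51)
-4721 - l(-143) = -4721 - 1*(-51) = -4721 + 51 = -4670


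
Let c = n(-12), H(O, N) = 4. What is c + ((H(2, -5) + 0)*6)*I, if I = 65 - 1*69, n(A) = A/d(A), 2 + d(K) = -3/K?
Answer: -624/7 ≈ -89.143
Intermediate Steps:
d(K) = -2 - 3/K
n(A) = A/(-2 - 3/A)
c = 48/7 (c = -1*(-12)²/(3 + 2*(-12)) = -1*144/(3 - 24) = -1*144/(-21) = -1*144*(-1/21) = 48/7 ≈ 6.8571)
I = -4 (I = 65 - 69 = -4)
c + ((H(2, -5) + 0)*6)*I = 48/7 + ((4 + 0)*6)*(-4) = 48/7 + (4*6)*(-4) = 48/7 + 24*(-4) = 48/7 - 96 = -624/7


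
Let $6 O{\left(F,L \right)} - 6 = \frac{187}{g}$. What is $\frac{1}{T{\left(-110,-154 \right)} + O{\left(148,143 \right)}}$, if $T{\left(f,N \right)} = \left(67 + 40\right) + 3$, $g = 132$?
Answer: $\frac{72}{8009} \approx 0.0089899$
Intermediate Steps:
$O{\left(F,L \right)} = \frac{89}{72}$ ($O{\left(F,L \right)} = 1 + \frac{187 \cdot \frac{1}{132}}{6} = 1 + \frac{1}{6} \cdot \frac{17}{12} = 1 + \frac{17}{72} = \frac{89}{72}$)
$T{\left(f,N \right)} = 110$ ($T{\left(f,N \right)} = 107 + 3 = 110$)
$\frac{1}{T{\left(-110,-154 \right)} + O{\left(148,143 \right)}} = \frac{1}{110 + \frac{89}{72}} = \frac{1}{\frac{8009}{72}} = \frac{72}{8009}$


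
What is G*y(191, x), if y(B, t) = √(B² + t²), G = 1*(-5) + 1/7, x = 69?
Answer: -34*√41242/7 ≈ -986.39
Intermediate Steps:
G = -34/7 (G = -5 + ⅐ = -34/7 ≈ -4.8571)
G*y(191, x) = -34*√(191² + 69²)/7 = -34*√(36481 + 4761)/7 = -34*√41242/7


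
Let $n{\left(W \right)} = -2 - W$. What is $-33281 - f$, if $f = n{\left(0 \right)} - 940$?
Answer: $-32339$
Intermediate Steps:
$f = -942$ ($f = \left(-2 - 0\right) - 940 = \left(-2 + 0\right) - 940 = -2 - 940 = -942$)
$-33281 - f = -33281 - -942 = -33281 + 942 = -32339$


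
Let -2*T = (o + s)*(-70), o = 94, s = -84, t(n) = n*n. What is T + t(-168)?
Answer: 28574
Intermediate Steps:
t(n) = n²
T = 350 (T = -(94 - 84)*(-70)/2 = -5*(-70) = -½*(-700) = 350)
T + t(-168) = 350 + (-168)² = 350 + 28224 = 28574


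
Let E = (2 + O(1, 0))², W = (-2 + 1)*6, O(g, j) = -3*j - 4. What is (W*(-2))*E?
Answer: 48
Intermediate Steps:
O(g, j) = -4 - 3*j
W = -6 (W = -1*6 = -6)
E = 4 (E = (2 + (-4 - 3*0))² = (2 + (-4 + 0))² = (2 - 4)² = (-2)² = 4)
(W*(-2))*E = -6*(-2)*4 = 12*4 = 48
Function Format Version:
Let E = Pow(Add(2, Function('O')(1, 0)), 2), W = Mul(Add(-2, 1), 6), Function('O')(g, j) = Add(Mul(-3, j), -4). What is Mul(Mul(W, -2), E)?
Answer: 48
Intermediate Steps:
Function('O')(g, j) = Add(-4, Mul(-3, j))
W = -6 (W = Mul(-1, 6) = -6)
E = 4 (E = Pow(Add(2, Add(-4, Mul(-3, 0))), 2) = Pow(Add(2, Add(-4, 0)), 2) = Pow(Add(2, -4), 2) = Pow(-2, 2) = 4)
Mul(Mul(W, -2), E) = Mul(Mul(-6, -2), 4) = Mul(12, 4) = 48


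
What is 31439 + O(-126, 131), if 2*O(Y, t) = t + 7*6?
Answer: 63051/2 ≈ 31526.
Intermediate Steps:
O(Y, t) = 21 + t/2 (O(Y, t) = (t + 7*6)/2 = (t + 42)/2 = (42 + t)/2 = 21 + t/2)
31439 + O(-126, 131) = 31439 + (21 + (½)*131) = 31439 + (21 + 131/2) = 31439 + 173/2 = 63051/2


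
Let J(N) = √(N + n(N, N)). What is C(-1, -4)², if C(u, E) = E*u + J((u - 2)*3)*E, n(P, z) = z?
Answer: -272 - 96*I*√2 ≈ -272.0 - 135.76*I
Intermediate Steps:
J(N) = √2*√N (J(N) = √(N + N) = √(2*N) = √2*√N)
C(u, E) = E*u + E*√2*√(-6 + 3*u) (C(u, E) = E*u + (√2*√((u - 2)*3))*E = E*u + (√2*√((-2 + u)*3))*E = E*u + (√2*√(-6 + 3*u))*E = E*u + E*√2*√(-6 + 3*u))
C(-1, -4)² = (-4*(-1 + √(-12 + 6*(-1))))² = (-4*(-1 + √(-12 - 6)))² = (-4*(-1 + √(-18)))² = (-4*(-1 + 3*I*√2))² = (4 - 12*I*√2)²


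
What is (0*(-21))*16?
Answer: 0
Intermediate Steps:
(0*(-21))*16 = 0*16 = 0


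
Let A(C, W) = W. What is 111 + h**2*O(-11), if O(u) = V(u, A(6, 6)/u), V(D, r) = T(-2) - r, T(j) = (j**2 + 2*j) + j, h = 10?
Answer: -379/11 ≈ -34.455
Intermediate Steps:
T(j) = j**2 + 3*j
V(D, r) = -2 - r (V(D, r) = -2*(3 - 2) - r = -2*1 - r = -2 - r)
O(u) = -2 - 6/u
111 + h**2*O(-11) = 111 + 10**2*(-2 - 6/(-11)) = 111 + 100*(-2 - 6*(-1/11)) = 111 + 100*(-2 + 6/11) = 111 + 100*(-16/11) = 111 - 1600/11 = -379/11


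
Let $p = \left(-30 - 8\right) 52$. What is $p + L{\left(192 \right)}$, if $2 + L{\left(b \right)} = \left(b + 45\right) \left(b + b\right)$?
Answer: $89030$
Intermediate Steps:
$L{\left(b \right)} = -2 + 2 b \left(45 + b\right)$ ($L{\left(b \right)} = -2 + \left(b + 45\right) \left(b + b\right) = -2 + \left(45 + b\right) 2 b = -2 + 2 b \left(45 + b\right)$)
$p = -1976$ ($p = \left(-38\right) 52 = -1976$)
$p + L{\left(192 \right)} = -1976 + \left(-2 + 2 \cdot 192^{2} + 90 \cdot 192\right) = -1976 + \left(-2 + 2 \cdot 36864 + 17280\right) = -1976 + \left(-2 + 73728 + 17280\right) = -1976 + 91006 = 89030$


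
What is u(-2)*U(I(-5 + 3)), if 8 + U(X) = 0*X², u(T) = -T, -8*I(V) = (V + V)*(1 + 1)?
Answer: -16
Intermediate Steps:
I(V) = -V/2 (I(V) = -(V + V)*(1 + 1)/8 = -2*V*2/8 = -V/2)
U(X) = -8 (U(X) = -8 + 0*X² = -8 + 0 = -8)
u(-2)*U(I(-5 + 3)) = -1*(-2)*(-8) = 2*(-8) = -16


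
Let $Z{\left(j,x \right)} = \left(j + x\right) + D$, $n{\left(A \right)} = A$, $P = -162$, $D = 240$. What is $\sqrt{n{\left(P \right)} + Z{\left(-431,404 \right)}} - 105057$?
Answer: $-105057 + \sqrt{51} \approx -1.0505 \cdot 10^{5}$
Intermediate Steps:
$Z{\left(j,x \right)} = 240 + j + x$ ($Z{\left(j,x \right)} = \left(j + x\right) + 240 = 240 + j + x$)
$\sqrt{n{\left(P \right)} + Z{\left(-431,404 \right)}} - 105057 = \sqrt{-162 + \left(240 - 431 + 404\right)} - 105057 = \sqrt{-162 + 213} - 105057 = \sqrt{51} - 105057 = -105057 + \sqrt{51}$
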